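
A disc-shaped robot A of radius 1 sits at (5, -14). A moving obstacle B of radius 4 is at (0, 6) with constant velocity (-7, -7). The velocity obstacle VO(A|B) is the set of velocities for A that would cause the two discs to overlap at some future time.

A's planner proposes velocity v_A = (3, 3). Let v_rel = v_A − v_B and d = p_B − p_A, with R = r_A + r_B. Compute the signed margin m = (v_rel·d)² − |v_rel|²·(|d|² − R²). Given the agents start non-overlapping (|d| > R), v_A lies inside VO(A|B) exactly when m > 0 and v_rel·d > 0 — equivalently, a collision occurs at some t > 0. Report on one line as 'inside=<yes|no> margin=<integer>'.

d = (-5, 20),  |d|² = 425;  R = 1+4 = 5,  c = 425−5² = 400
v_rel = (10, 10),  |v_rel|² = 200;  v_rel·d = (10)·(-5) + (10)·(20) = 150
200·t² − 300·t + 400 = 0  ⇒  m = 150² − 200·400 = -57500
m = -57500 < 0,  v_rel·d = 150 > 0  ⇒  outside

inside=no margin=-57500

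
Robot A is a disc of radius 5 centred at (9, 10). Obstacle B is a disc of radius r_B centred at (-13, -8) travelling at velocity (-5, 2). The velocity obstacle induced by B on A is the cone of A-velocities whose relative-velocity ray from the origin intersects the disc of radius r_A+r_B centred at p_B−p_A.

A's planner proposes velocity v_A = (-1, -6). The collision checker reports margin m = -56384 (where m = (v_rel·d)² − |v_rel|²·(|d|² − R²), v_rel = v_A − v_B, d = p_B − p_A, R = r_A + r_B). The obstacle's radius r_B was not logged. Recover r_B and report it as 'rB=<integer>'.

m = -56384
d = (-22, -18);  v_rel = (4, -8),  |v_rel|² = 80
v_rel×d = (4)·(-18) − (-8)·(-22) = -248
since m = R²·80 − (-248)²:  R² = (61504 + -56384) / 80 = 64
R = √64 = 8  ⇒  r_B = 8 − 5 = 3

rB=3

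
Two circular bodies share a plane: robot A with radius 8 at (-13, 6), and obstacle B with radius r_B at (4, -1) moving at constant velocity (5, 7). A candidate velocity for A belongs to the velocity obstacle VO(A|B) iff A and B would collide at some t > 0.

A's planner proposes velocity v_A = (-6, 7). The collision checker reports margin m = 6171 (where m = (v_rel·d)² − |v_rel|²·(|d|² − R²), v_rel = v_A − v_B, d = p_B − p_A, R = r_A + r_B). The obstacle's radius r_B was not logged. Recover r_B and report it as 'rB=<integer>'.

m = 6171
d = (17, -7);  v_rel = (-11, 0),  |v_rel|² = 121
v_rel×d = (-11)·(-7) − (0)·(17) = 77
since m = R²·121 − 77²:  R² = (5929 + 6171) / 121 = 100
R = √100 = 10  ⇒  r_B = 10 − 8 = 2

rB=2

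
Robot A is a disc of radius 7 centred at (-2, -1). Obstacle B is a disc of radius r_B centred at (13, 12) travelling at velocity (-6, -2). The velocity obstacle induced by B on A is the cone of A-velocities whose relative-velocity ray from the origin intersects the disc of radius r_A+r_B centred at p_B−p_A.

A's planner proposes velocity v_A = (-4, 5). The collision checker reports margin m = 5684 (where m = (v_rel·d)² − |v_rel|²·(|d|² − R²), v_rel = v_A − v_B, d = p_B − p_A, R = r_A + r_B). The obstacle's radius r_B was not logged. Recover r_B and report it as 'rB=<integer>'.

m = 5684
d = (15, 13);  v_rel = (2, 7),  |v_rel|² = 53
v_rel×d = (2)·(13) − (7)·(15) = -79
since m = R²·53 − (-79)²:  R² = (6241 + 5684) / 53 = 225
R = √225 = 15  ⇒  r_B = 15 − 7 = 8

rB=8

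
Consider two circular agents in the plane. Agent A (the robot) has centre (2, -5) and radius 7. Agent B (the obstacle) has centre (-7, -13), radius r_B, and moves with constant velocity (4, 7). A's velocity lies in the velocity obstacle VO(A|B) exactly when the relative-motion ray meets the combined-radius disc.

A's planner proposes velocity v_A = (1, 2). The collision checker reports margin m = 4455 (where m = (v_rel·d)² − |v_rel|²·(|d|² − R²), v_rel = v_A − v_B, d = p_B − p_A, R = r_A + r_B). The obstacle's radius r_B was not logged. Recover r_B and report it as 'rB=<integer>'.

m = 4455
d = (-9, -8);  v_rel = (-3, -5),  |v_rel|² = 34
v_rel×d = (-3)·(-8) − (-5)·(-9) = -21
since m = R²·34 − (-21)²:  R² = (441 + 4455) / 34 = 144
R = √144 = 12  ⇒  r_B = 12 − 7 = 5

rB=5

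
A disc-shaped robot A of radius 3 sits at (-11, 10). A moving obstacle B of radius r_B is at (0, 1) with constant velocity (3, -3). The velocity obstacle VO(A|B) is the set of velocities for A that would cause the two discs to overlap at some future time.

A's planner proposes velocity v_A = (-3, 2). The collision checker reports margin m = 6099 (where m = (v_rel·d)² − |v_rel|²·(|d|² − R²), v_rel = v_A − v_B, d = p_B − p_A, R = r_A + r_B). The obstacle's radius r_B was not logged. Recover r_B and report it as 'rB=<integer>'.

m = 6099
d = (11, -9);  v_rel = (-6, 5),  |v_rel|² = 61
v_rel×d = (-6)·(-9) − (5)·(11) = -1
since m = R²·61 − (-1)²:  R² = (1 + 6099) / 61 = 100
R = √100 = 10  ⇒  r_B = 10 − 3 = 7

rB=7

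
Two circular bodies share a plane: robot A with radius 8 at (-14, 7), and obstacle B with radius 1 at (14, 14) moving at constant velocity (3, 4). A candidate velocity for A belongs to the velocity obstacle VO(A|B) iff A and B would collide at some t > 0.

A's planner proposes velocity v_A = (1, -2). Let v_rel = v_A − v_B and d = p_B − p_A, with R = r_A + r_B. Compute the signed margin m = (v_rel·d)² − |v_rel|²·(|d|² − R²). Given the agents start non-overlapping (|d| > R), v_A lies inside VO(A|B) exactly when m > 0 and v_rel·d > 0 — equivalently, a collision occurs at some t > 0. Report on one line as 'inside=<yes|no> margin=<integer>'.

d = (28, 7),  |d|² = 833;  R = 8+1 = 9,  c = 833−9² = 752
v_rel = (-2, -6),  |v_rel|² = 40;  v_rel·d = (-2)·(28) + (-6)·(7) = -98
40·t² + 196·t + 752 = 0  ⇒  m = (-98)² − 40·752 = -20476
m = -20476 < 0,  v_rel·d = -98 < 0  ⇒  outside

inside=no margin=-20476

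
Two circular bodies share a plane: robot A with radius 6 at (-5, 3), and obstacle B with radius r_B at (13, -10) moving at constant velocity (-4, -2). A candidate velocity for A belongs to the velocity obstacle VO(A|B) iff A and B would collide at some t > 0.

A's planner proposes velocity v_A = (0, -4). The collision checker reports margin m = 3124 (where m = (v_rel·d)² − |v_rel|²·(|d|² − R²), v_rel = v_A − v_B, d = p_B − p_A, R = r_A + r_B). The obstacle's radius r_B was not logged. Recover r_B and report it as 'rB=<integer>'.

m = 3124
d = (18, -13);  v_rel = (4, -2),  |v_rel|² = 20
v_rel×d = (4)·(-13) − (-2)·(18) = -16
since m = R²·20 − (-16)²:  R² = (256 + 3124) / 20 = 169
R = √169 = 13  ⇒  r_B = 13 − 6 = 7

rB=7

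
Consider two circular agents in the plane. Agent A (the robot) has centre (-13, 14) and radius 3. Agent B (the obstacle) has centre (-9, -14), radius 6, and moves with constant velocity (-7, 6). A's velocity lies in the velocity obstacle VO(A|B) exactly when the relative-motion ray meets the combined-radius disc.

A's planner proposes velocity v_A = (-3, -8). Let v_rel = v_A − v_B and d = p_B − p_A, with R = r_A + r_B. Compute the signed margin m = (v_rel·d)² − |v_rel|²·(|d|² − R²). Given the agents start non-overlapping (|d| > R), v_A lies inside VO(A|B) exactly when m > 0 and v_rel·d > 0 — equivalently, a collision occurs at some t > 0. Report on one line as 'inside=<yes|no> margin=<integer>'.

d = (4, -28),  |d|² = 800;  R = 3+6 = 9,  c = 800−9² = 719
v_rel = (4, -14),  |v_rel|² = 212;  v_rel·d = (4)·(4) + (-14)·(-28) = 408
212·t² − 816·t + 719 = 0  ⇒  m = 408² − 212·719 = 14036
m = 14036 > 0,  v_rel·d = 408 > 0  ⇒  inside

inside=yes margin=14036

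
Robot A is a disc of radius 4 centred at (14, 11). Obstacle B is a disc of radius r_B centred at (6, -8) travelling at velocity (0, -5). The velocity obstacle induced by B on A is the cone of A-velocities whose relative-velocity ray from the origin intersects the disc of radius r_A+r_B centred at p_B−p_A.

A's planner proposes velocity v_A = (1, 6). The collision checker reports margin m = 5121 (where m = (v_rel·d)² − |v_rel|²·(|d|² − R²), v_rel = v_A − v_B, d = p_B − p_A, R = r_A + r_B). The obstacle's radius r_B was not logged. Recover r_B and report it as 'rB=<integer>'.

m = 5121
d = (-8, -19);  v_rel = (1, 11),  |v_rel|² = 122
v_rel×d = (1)·(-19) − (11)·(-8) = 69
since m = R²·122 − 69²:  R² = (4761 + 5121) / 122 = 81
R = √81 = 9  ⇒  r_B = 9 − 4 = 5

rB=5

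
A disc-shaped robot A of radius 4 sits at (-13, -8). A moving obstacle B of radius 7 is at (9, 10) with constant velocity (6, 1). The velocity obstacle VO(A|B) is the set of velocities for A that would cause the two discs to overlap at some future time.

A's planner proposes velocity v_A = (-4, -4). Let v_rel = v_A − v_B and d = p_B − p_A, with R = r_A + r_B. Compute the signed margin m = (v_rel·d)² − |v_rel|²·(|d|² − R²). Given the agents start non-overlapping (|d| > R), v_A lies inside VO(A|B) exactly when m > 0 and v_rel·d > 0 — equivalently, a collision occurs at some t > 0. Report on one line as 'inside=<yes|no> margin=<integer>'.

d = (22, 18),  |d|² = 808;  R = 4+7 = 11,  c = 808−11² = 687
v_rel = (-10, -5),  |v_rel|² = 125;  v_rel·d = (-10)·(22) + (-5)·(18) = -310
125·t² + 620·t + 687 = 0  ⇒  m = (-310)² − 125·687 = 10225
m = 10225 > 0,  v_rel·d = -310 < 0  ⇒  outside

inside=no margin=10225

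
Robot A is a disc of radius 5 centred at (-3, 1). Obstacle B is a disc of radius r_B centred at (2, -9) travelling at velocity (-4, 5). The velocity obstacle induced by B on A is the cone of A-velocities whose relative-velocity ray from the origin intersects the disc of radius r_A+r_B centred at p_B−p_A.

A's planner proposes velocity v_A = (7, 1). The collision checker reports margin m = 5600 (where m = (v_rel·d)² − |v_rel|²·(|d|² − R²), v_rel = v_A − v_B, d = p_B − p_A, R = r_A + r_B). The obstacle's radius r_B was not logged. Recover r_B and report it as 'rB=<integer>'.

m = 5600
d = (5, -10);  v_rel = (11, -4),  |v_rel|² = 137
v_rel×d = (11)·(-10) − (-4)·(5) = -90
since m = R²·137 − (-90)²:  R² = (8100 + 5600) / 137 = 100
R = √100 = 10  ⇒  r_B = 10 − 5 = 5

rB=5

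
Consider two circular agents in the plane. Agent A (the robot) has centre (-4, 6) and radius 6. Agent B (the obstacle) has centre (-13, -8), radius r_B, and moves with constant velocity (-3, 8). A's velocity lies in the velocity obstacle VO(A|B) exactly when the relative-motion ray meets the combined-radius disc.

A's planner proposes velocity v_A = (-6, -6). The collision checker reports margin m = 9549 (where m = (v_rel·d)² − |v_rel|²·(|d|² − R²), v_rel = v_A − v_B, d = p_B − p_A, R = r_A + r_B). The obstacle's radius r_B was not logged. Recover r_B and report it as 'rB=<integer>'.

m = 9549
d = (-9, -14);  v_rel = (-3, -14),  |v_rel|² = 205
v_rel×d = (-3)·(-14) − (-14)·(-9) = -84
since m = R²·205 − (-84)²:  R² = (7056 + 9549) / 205 = 81
R = √81 = 9  ⇒  r_B = 9 − 6 = 3

rB=3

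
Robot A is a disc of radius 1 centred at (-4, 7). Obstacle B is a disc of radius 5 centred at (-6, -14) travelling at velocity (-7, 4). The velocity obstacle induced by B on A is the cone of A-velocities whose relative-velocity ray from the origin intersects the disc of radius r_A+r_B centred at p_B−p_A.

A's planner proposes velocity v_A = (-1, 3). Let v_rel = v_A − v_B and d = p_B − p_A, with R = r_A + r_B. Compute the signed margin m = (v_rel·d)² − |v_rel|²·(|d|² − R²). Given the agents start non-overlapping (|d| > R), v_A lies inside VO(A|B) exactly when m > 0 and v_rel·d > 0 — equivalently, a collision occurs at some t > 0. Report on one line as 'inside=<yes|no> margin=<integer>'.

d = (-2, -21),  |d|² = 445;  R = 1+5 = 6,  c = 445−6² = 409
v_rel = (6, -1),  |v_rel|² = 37;  v_rel·d = (6)·(-2) + (-1)·(-21) = 9
37·t² − 18·t + 409 = 0  ⇒  m = 9² − 37·409 = -15052
m = -15052 < 0,  v_rel·d = 9 > 0  ⇒  outside

inside=no margin=-15052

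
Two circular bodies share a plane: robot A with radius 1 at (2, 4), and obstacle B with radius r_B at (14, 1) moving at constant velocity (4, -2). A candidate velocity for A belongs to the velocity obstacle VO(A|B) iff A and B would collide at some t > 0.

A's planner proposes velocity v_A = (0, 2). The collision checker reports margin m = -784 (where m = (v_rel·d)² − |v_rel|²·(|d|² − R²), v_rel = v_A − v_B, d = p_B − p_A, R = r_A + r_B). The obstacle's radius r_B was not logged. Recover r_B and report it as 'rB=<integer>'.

m = -784
d = (12, -3);  v_rel = (-4, 4),  |v_rel|² = 32
v_rel×d = (-4)·(-3) − (4)·(12) = -36
since m = R²·32 − (-36)²:  R² = (1296 + -784) / 32 = 16
R = √16 = 4  ⇒  r_B = 4 − 1 = 3

rB=3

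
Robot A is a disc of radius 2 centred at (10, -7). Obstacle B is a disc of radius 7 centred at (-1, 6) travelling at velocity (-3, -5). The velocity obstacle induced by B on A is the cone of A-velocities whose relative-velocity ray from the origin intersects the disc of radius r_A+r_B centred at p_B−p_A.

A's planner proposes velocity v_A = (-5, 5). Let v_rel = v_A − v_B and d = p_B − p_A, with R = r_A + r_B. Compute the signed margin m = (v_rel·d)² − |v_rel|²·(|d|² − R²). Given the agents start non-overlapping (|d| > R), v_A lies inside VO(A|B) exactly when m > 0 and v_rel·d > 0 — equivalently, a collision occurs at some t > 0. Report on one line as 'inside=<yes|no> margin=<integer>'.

d = (-11, 13),  |d|² = 290;  R = 2+7 = 9,  c = 290−9² = 209
v_rel = (-2, 10),  |v_rel|² = 104;  v_rel·d = (-2)·(-11) + (10)·(13) = 152
104·t² − 304·t + 209 = 0  ⇒  m = 152² − 104·209 = 1368
m = 1368 > 0,  v_rel·d = 152 > 0  ⇒  inside

inside=yes margin=1368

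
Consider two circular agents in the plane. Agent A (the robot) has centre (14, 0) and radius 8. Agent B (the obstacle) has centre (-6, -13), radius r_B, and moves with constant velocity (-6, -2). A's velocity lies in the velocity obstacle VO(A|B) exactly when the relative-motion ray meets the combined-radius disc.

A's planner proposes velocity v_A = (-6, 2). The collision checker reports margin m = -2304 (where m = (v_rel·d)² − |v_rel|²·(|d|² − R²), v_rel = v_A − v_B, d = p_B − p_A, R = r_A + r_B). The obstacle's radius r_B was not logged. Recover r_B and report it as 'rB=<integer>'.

m = -2304
d = (-20, -13);  v_rel = (0, 4),  |v_rel|² = 16
v_rel×d = (0)·(-13) − (4)·(-20) = 80
since m = R²·16 − 80²:  R² = (6400 + -2304) / 16 = 256
R = √256 = 16  ⇒  r_B = 16 − 8 = 8

rB=8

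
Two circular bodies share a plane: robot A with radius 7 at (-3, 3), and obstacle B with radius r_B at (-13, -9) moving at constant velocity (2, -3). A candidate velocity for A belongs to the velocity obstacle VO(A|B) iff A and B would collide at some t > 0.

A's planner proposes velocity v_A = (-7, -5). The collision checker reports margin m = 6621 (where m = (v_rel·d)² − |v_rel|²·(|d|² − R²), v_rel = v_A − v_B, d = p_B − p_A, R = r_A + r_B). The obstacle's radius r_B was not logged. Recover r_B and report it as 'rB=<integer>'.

m = 6621
d = (-10, -12);  v_rel = (-9, -2),  |v_rel|² = 85
v_rel×d = (-9)·(-12) − (-2)·(-10) = 88
since m = R²·85 − 88²:  R² = (7744 + 6621) / 85 = 169
R = √169 = 13  ⇒  r_B = 13 − 7 = 6

rB=6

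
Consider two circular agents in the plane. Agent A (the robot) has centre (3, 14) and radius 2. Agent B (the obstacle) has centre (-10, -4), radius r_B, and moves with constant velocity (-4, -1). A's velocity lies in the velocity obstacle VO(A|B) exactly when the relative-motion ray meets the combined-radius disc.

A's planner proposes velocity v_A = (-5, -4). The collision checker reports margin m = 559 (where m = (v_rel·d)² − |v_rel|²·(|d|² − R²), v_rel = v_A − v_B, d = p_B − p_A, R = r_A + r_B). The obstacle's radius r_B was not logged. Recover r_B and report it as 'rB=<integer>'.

m = 559
d = (-13, -18);  v_rel = (-1, -3),  |v_rel|² = 10
v_rel×d = (-1)·(-18) − (-3)·(-13) = -21
since m = R²·10 − (-21)²:  R² = (441 + 559) / 10 = 100
R = √100 = 10  ⇒  r_B = 10 − 2 = 8

rB=8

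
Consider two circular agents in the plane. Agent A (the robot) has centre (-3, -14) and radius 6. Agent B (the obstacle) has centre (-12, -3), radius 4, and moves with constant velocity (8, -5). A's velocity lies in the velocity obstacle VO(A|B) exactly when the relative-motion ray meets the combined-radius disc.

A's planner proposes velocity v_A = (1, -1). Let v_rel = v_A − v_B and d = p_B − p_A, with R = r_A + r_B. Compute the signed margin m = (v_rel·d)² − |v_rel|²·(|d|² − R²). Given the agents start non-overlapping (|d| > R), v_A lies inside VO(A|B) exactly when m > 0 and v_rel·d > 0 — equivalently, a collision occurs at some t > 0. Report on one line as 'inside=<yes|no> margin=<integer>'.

d = (-9, 11),  |d|² = 202;  R = 6+4 = 10,  c = 202−10² = 102
v_rel = (-7, 4),  |v_rel|² = 65;  v_rel·d = (-7)·(-9) + (4)·(11) = 107
65·t² − 214·t + 102 = 0  ⇒  m = 107² − 65·102 = 4819
m = 4819 > 0,  v_rel·d = 107 > 0  ⇒  inside

inside=yes margin=4819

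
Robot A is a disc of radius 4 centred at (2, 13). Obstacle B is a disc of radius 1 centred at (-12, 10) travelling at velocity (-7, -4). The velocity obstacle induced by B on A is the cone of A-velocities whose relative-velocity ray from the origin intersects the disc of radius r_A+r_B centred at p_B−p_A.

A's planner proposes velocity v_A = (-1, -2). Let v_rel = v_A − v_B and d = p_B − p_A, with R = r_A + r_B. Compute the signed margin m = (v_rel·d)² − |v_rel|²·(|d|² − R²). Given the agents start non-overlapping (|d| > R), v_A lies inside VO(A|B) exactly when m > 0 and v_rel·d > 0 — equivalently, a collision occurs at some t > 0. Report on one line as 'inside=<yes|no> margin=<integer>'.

d = (-14, -3),  |d|² = 205;  R = 4+1 = 5,  c = 205−5² = 180
v_rel = (6, 2),  |v_rel|² = 40;  v_rel·d = (6)·(-14) + (2)·(-3) = -90
40·t² + 180·t + 180 = 0  ⇒  m = (-90)² − 40·180 = 900
m = 900 > 0,  v_rel·d = -90 < 0  ⇒  outside

inside=no margin=900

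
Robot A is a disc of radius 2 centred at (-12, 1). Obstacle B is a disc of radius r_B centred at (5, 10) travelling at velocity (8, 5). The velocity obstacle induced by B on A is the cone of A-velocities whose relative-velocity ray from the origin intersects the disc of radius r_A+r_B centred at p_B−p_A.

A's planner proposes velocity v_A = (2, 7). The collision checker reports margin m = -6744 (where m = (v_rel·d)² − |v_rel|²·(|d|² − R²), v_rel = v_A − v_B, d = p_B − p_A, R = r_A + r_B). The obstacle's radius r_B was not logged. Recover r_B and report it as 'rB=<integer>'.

m = -6744
d = (17, 9);  v_rel = (-6, 2),  |v_rel|² = 40
v_rel×d = (-6)·(9) − (2)·(17) = -88
since m = R²·40 − (-88)²:  R² = (7744 + -6744) / 40 = 25
R = √25 = 5  ⇒  r_B = 5 − 2 = 3

rB=3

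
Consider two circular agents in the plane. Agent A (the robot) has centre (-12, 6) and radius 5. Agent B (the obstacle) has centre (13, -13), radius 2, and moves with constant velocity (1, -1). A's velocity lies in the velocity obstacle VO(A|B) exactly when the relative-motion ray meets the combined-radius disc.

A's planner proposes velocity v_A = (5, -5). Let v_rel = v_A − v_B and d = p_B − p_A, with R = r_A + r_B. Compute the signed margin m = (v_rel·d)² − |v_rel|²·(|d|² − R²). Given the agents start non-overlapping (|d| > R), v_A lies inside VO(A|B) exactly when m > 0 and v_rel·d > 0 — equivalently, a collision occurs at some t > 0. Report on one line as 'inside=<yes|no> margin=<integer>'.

d = (25, -19),  |d|² = 986;  R = 5+2 = 7,  c = 986−7² = 937
v_rel = (4, -4),  |v_rel|² = 32;  v_rel·d = (4)·(25) + (-4)·(-19) = 176
32·t² − 352·t + 937 = 0  ⇒  m = 176² − 32·937 = 992
m = 992 > 0,  v_rel·d = 176 > 0  ⇒  inside

inside=yes margin=992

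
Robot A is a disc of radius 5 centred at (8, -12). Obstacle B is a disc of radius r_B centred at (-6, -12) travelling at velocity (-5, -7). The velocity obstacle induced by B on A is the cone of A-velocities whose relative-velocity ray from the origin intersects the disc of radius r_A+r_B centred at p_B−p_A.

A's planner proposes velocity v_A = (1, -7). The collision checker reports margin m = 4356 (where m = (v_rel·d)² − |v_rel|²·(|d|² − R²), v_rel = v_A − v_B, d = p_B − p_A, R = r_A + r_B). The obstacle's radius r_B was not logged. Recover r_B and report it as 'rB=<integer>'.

m = 4356
d = (-14, 0);  v_rel = (6, 0),  |v_rel|² = 36
v_rel×d = (6)·(0) − (0)·(-14) = 0
since m = R²·36 − 0²:  R² = (0 + 4356) / 36 = 121
R = √121 = 11  ⇒  r_B = 11 − 5 = 6

rB=6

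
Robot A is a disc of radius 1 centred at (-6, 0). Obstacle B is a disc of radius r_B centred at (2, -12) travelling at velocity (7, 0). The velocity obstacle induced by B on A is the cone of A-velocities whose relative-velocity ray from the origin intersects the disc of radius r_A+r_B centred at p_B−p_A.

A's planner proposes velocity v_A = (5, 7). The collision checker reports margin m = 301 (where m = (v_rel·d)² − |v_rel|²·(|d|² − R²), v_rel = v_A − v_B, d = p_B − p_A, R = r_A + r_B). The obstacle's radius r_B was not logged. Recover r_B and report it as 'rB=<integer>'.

m = 301
d = (8, -12);  v_rel = (-2, 7),  |v_rel|² = 53
v_rel×d = (-2)·(-12) − (7)·(8) = -32
since m = R²·53 − (-32)²:  R² = (1024 + 301) / 53 = 25
R = √25 = 5  ⇒  r_B = 5 − 1 = 4

rB=4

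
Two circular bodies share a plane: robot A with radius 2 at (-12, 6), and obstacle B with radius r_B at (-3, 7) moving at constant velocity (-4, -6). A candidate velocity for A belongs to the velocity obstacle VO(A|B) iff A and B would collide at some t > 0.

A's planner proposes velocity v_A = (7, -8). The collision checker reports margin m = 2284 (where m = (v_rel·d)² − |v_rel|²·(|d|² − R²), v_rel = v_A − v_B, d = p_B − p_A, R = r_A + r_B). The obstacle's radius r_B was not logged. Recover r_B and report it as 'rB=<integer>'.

m = 2284
d = (9, 1);  v_rel = (11, -2),  |v_rel|² = 125
v_rel×d = (11)·(1) − (-2)·(9) = 29
since m = R²·125 − 29²:  R² = (841 + 2284) / 125 = 25
R = √25 = 5  ⇒  r_B = 5 − 2 = 3

rB=3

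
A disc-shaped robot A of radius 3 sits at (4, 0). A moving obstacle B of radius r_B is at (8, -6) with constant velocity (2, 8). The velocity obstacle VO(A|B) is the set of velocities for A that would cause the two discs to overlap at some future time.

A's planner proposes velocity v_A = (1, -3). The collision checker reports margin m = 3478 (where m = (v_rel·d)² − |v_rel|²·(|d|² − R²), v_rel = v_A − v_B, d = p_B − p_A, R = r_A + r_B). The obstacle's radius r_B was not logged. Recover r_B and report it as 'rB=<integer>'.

m = 3478
d = (4, -6);  v_rel = (-1, -11),  |v_rel|² = 122
v_rel×d = (-1)·(-6) − (-11)·(4) = 50
since m = R²·122 − 50²:  R² = (2500 + 3478) / 122 = 49
R = √49 = 7  ⇒  r_B = 7 − 3 = 4

rB=4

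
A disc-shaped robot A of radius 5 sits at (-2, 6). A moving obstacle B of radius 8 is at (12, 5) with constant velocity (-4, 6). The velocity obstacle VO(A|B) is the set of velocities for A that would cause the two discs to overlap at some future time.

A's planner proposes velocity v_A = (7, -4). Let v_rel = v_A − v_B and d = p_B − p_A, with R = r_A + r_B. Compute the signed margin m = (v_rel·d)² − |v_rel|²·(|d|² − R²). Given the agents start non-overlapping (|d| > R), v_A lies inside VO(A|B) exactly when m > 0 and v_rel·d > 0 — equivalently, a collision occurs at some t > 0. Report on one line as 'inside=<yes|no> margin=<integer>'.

d = (14, -1),  |d|² = 197;  R = 5+8 = 13,  c = 197−13² = 28
v_rel = (11, -10),  |v_rel|² = 221;  v_rel·d = (11)·(14) + (-10)·(-1) = 164
221·t² − 328·t + 28 = 0  ⇒  m = 164² − 221·28 = 20708
m = 20708 > 0,  v_rel·d = 164 > 0  ⇒  inside

inside=yes margin=20708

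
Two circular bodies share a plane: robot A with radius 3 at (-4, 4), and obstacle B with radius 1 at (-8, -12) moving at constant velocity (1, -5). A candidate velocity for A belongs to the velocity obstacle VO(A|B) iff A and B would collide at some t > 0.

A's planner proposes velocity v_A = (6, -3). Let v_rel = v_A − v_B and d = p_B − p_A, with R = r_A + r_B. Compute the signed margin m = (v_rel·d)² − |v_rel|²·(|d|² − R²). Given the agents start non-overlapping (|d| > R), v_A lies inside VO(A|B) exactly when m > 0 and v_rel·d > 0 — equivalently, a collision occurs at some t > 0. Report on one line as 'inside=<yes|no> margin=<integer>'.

d = (-4, -16),  |d|² = 272;  R = 3+1 = 4,  c = 272−4² = 256
v_rel = (5, 2),  |v_rel|² = 29;  v_rel·d = (5)·(-4) + (2)·(-16) = -52
29·t² + 104·t + 256 = 0  ⇒  m = (-52)² − 29·256 = -4720
m = -4720 < 0,  v_rel·d = -52 < 0  ⇒  outside

inside=no margin=-4720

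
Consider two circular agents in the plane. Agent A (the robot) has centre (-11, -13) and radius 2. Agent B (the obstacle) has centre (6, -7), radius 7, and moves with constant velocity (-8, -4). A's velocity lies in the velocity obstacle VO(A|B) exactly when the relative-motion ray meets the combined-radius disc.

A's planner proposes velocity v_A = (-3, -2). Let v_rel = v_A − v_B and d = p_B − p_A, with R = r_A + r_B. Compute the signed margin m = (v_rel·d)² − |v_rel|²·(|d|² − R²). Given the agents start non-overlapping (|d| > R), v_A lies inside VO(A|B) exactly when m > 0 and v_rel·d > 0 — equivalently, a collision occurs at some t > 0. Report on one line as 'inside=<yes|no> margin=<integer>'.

d = (17, 6),  |d|² = 325;  R = 2+7 = 9,  c = 325−9² = 244
v_rel = (5, 2),  |v_rel|² = 29;  v_rel·d = (5)·(17) + (2)·(6) = 97
29·t² − 194·t + 244 = 0  ⇒  m = 97² − 29·244 = 2333
m = 2333 > 0,  v_rel·d = 97 > 0  ⇒  inside

inside=yes margin=2333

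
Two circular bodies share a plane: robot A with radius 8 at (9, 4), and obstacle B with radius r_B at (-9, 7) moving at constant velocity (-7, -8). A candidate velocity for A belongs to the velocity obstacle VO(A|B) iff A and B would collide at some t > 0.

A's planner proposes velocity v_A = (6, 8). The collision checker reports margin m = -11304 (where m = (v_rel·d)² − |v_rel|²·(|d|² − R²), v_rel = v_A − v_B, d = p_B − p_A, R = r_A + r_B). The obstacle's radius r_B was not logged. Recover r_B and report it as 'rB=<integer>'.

m = -11304
d = (-18, 3);  v_rel = (13, 16),  |v_rel|² = 425
v_rel×d = (13)·(3) − (16)·(-18) = 327
since m = R²·425 − 327²:  R² = (106929 + -11304) / 425 = 225
R = √225 = 15  ⇒  r_B = 15 − 8 = 7

rB=7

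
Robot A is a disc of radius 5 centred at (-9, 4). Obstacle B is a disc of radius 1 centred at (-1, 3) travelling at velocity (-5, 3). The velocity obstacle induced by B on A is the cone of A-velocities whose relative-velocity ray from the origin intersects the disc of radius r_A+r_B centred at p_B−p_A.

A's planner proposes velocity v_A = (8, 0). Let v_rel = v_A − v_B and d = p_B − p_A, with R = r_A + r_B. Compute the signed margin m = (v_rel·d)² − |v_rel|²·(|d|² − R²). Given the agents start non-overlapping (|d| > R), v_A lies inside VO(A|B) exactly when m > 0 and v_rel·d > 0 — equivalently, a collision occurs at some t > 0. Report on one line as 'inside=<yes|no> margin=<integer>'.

d = (8, -1),  |d|² = 65;  R = 5+1 = 6,  c = 65−6² = 29
v_rel = (13, -3),  |v_rel|² = 178;  v_rel·d = (13)·(8) + (-3)·(-1) = 107
178·t² − 214·t + 29 = 0  ⇒  m = 107² − 178·29 = 6287
m = 6287 > 0,  v_rel·d = 107 > 0  ⇒  inside

inside=yes margin=6287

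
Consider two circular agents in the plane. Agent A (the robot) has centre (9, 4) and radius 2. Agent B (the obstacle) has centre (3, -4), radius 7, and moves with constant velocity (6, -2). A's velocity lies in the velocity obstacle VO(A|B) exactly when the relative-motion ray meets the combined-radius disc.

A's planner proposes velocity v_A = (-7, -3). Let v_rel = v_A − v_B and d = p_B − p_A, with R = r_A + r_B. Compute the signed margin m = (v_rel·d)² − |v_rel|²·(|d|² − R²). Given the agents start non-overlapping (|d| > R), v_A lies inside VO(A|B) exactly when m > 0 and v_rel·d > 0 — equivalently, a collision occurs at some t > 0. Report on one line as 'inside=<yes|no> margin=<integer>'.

d = (-6, -8),  |d|² = 100;  R = 2+7 = 9,  c = 100−9² = 19
v_rel = (-13, -1),  |v_rel|² = 170;  v_rel·d = (-13)·(-6) + (-1)·(-8) = 86
170·t² − 172·t + 19 = 0  ⇒  m = 86² − 170·19 = 4166
m = 4166 > 0,  v_rel·d = 86 > 0  ⇒  inside

inside=yes margin=4166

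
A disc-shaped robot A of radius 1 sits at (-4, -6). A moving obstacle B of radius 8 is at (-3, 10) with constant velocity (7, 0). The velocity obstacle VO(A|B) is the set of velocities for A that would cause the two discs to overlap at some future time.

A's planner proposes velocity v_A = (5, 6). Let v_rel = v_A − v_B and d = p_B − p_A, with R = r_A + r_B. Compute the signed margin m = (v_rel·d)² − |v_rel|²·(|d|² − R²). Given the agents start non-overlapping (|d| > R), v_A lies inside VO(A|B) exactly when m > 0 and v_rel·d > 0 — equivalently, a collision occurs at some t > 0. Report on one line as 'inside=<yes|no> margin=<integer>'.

d = (1, 16),  |d|² = 257;  R = 1+8 = 9,  c = 257−9² = 176
v_rel = (-2, 6),  |v_rel|² = 40;  v_rel·d = (-2)·(1) + (6)·(16) = 94
40·t² − 188·t + 176 = 0  ⇒  m = 94² − 40·176 = 1796
m = 1796 > 0,  v_rel·d = 94 > 0  ⇒  inside

inside=yes margin=1796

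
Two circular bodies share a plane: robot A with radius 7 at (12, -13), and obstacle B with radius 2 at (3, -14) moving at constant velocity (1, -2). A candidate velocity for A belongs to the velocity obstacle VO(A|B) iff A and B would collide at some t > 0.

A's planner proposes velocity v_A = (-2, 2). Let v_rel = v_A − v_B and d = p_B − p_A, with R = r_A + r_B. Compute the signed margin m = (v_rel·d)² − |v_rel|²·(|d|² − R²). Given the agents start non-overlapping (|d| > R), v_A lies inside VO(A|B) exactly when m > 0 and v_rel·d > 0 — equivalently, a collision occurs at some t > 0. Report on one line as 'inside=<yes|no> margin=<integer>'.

d = (-9, -1),  |d|² = 82;  R = 7+2 = 9,  c = 82−9² = 1
v_rel = (-3, 4),  |v_rel|² = 25;  v_rel·d = (-3)·(-9) + (4)·(-1) = 23
25·t² − 46·t + 1 = 0  ⇒  m = 23² − 25·1 = 504
m = 504 > 0,  v_rel·d = 23 > 0  ⇒  inside

inside=yes margin=504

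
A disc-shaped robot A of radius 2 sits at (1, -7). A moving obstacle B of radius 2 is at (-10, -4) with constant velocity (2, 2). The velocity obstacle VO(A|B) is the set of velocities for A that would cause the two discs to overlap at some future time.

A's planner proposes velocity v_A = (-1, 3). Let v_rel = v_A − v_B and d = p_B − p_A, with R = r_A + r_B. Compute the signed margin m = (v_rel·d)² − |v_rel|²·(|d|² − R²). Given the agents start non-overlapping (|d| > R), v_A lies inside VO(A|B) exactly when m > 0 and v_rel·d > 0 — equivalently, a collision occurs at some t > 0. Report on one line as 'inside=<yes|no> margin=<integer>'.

d = (-11, 3),  |d|² = 130;  R = 2+2 = 4,  c = 130−4² = 114
v_rel = (-3, 1),  |v_rel|² = 10;  v_rel·d = (-3)·(-11) + (1)·(3) = 36
10·t² − 72·t + 114 = 0  ⇒  m = 36² − 10·114 = 156
m = 156 > 0,  v_rel·d = 36 > 0  ⇒  inside

inside=yes margin=156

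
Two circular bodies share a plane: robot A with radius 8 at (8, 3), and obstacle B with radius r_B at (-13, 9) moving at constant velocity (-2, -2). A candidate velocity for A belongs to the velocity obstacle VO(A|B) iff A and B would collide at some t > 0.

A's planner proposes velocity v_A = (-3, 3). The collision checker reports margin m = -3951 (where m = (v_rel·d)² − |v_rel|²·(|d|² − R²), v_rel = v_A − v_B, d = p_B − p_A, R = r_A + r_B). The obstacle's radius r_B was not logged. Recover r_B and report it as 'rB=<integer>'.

m = -3951
d = (-21, 6);  v_rel = (-1, 5),  |v_rel|² = 26
v_rel×d = (-1)·(6) − (5)·(-21) = 99
since m = R²·26 − 99²:  R² = (9801 + -3951) / 26 = 225
R = √225 = 15  ⇒  r_B = 15 − 8 = 7

rB=7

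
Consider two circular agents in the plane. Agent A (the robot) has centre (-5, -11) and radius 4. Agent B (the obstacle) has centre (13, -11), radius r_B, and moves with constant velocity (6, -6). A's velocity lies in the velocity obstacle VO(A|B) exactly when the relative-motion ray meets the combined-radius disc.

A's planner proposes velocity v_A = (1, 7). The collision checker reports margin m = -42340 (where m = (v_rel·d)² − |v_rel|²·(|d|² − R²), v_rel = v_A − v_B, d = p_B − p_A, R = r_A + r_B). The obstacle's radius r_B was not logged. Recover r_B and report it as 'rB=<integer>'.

m = -42340
d = (18, 0);  v_rel = (-5, 13),  |v_rel|² = 194
v_rel×d = (-5)·(0) − (13)·(18) = -234
since m = R²·194 − (-234)²:  R² = (54756 + -42340) / 194 = 64
R = √64 = 8  ⇒  r_B = 8 − 4 = 4

rB=4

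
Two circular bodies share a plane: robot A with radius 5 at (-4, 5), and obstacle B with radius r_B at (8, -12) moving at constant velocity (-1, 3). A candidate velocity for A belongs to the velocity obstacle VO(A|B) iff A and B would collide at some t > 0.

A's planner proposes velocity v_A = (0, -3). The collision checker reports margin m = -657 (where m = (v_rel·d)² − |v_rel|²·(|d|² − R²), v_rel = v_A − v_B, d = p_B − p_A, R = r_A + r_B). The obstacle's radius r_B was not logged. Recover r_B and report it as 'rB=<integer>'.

m = -657
d = (12, -17);  v_rel = (1, -6),  |v_rel|² = 37
v_rel×d = (1)·(-17) − (-6)·(12) = 55
since m = R²·37 − 55²:  R² = (3025 + -657) / 37 = 64
R = √64 = 8  ⇒  r_B = 8 − 5 = 3

rB=3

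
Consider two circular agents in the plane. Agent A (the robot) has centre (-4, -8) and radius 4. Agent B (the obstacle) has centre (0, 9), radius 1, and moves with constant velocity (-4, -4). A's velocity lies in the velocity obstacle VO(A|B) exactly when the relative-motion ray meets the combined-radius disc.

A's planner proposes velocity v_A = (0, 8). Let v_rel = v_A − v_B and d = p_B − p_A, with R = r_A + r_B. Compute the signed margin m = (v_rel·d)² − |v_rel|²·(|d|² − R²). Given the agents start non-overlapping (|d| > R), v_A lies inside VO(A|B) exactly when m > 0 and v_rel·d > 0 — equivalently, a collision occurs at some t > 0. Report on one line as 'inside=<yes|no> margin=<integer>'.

d = (4, 17),  |d|² = 305;  R = 4+1 = 5,  c = 305−5² = 280
v_rel = (4, 12),  |v_rel|² = 160;  v_rel·d = (4)·(4) + (12)·(17) = 220
160·t² − 440·t + 280 = 0  ⇒  m = 220² − 160·280 = 3600
m = 3600 > 0,  v_rel·d = 220 > 0  ⇒  inside

inside=yes margin=3600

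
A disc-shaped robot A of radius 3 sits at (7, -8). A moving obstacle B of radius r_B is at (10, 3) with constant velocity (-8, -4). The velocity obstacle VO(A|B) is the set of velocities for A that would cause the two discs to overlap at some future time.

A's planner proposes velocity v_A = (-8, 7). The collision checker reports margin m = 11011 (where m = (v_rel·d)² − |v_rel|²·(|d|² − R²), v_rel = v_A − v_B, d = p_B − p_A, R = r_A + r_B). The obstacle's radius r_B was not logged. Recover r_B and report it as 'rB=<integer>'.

m = 11011
d = (3, 11);  v_rel = (0, 11),  |v_rel|² = 121
v_rel×d = (0)·(11) − (11)·(3) = -33
since m = R²·121 − (-33)²:  R² = (1089 + 11011) / 121 = 100
R = √100 = 10  ⇒  r_B = 10 − 3 = 7

rB=7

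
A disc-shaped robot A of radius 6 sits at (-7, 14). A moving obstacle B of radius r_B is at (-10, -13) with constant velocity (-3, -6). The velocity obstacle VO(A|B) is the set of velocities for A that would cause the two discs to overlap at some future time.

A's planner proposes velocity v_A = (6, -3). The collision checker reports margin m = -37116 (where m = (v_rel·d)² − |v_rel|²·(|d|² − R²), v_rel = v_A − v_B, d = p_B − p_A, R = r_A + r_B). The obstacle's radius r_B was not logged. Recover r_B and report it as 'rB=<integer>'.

m = -37116
d = (-3, -27);  v_rel = (9, 3),  |v_rel|² = 90
v_rel×d = (9)·(-27) − (3)·(-3) = -234
since m = R²·90 − (-234)²:  R² = (54756 + -37116) / 90 = 196
R = √196 = 14  ⇒  r_B = 14 − 6 = 8

rB=8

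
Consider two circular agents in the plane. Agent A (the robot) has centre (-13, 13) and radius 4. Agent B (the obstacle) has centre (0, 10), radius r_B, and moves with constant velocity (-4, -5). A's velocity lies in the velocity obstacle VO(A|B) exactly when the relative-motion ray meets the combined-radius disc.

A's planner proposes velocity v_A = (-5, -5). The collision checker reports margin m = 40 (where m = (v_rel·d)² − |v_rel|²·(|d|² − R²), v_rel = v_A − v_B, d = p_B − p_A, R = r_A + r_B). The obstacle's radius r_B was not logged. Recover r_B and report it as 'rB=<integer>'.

m = 40
d = (13, -3);  v_rel = (-1, 0),  |v_rel|² = 1
v_rel×d = (-1)·(-3) − (0)·(13) = 3
since m = R²·1 − 3²:  R² = (9 + 40) / 1 = 49
R = √49 = 7  ⇒  r_B = 7 − 4 = 3

rB=3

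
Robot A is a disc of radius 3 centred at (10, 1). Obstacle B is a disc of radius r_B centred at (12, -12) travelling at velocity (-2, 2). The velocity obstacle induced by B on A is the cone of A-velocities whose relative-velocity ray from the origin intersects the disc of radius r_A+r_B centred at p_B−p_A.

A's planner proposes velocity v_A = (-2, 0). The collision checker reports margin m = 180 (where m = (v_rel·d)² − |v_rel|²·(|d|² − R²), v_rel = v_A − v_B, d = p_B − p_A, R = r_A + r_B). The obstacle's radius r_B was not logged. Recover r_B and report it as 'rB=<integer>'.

m = 180
d = (2, -13);  v_rel = (0, -2),  |v_rel|² = 4
v_rel×d = (0)·(-13) − (-2)·(2) = 4
since m = R²·4 − 4²:  R² = (16 + 180) / 4 = 49
R = √49 = 7  ⇒  r_B = 7 − 3 = 4

rB=4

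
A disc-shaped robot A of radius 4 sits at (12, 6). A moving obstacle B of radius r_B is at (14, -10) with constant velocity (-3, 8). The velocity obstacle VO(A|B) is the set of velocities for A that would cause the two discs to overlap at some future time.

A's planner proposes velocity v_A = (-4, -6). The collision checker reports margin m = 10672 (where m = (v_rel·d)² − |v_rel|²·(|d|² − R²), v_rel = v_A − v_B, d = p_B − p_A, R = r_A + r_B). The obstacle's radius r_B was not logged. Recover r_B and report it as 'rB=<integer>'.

m = 10672
d = (2, -16);  v_rel = (-1, -14),  |v_rel|² = 197
v_rel×d = (-1)·(-16) − (-14)·(2) = 44
since m = R²·197 − 44²:  R² = (1936 + 10672) / 197 = 64
R = √64 = 8  ⇒  r_B = 8 − 4 = 4

rB=4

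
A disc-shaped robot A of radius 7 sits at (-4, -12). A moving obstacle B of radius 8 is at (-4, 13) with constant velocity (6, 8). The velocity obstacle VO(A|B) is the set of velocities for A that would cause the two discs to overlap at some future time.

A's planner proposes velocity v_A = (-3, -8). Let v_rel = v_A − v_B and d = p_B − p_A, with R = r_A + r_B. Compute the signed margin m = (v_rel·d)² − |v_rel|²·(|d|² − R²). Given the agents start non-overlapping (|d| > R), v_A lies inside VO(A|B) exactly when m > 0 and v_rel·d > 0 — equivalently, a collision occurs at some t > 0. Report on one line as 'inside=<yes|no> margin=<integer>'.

d = (0, 25),  |d|² = 625;  R = 7+8 = 15,  c = 625−15² = 400
v_rel = (-9, -16),  |v_rel|² = 337;  v_rel·d = (-9)·(0) + (-16)·(25) = -400
337·t² + 800·t + 400 = 0  ⇒  m = (-400)² − 337·400 = 25200
m = 25200 > 0,  v_rel·d = -400 < 0  ⇒  outside

inside=no margin=25200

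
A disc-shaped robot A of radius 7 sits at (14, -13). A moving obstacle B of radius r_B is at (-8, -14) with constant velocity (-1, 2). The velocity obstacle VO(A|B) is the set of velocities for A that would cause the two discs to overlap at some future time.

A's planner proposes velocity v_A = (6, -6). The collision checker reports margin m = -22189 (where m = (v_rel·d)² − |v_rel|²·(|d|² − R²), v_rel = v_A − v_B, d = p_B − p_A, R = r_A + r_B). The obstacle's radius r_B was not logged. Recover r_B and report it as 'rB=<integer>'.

m = -22189
d = (-22, -1);  v_rel = (7, -8),  |v_rel|² = 113
v_rel×d = (7)·(-1) − (-8)·(-22) = -183
since m = R²·113 − (-183)²:  R² = (33489 + -22189) / 113 = 100
R = √100 = 10  ⇒  r_B = 10 − 7 = 3

rB=3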